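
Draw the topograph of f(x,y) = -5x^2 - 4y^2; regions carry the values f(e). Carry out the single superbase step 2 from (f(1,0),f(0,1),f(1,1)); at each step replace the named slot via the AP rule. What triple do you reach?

start (-5,-4,-9) = (f(1,0),f(0,1),f(1,1))
replace slot 2: 2·((-5)+(-9)) − (-4) = -24 → (-5,-24,-9)

-5,-24,-9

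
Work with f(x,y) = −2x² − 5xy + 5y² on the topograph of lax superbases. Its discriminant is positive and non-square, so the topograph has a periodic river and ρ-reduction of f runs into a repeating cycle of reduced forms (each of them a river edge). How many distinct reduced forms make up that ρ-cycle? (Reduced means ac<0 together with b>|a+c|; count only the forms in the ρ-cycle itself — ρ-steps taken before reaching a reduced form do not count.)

D = 65, ⌊√D⌋ = 8
descent: ρ → (5,5,-2)  [lands on river]
river: ρ → (-2,7,2)
river: ρ → (2,5,-5)
river: ρ → (-5,5,2)
river: ρ → (2,7,-2)
river: ρ → (-2,5,5)
ρ-cycle length = 6 (tail of 1 descent step not counted)

6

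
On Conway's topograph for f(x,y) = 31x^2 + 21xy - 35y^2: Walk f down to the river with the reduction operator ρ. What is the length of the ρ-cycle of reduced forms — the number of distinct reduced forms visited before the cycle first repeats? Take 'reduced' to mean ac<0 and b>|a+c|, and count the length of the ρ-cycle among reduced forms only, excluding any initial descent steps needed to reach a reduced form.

D = 4781, ⌊√D⌋ = 69
river: ρ → (-35,49,17)
river: ρ → (17,53,-29)
river: ρ → (-29,63,7)
river: ρ → (7,63,-29)
river: ρ → (-29,53,17)
river: ρ → (17,49,-35)
river: ρ → (-35,21,31)
river: ρ → (31,41,-25)
river: ρ → (-25,59,13)
river: ρ → (13,45,-53)
river: ρ → (-53,61,5)
river: ρ → (5,69,-1)
river: ρ → (-1,69,5)
river: ρ → (5,61,-53)
river: ρ → (-53,45,13)
river: ρ → (13,59,-25)
river: ρ → (-25,41,31)
river: ρ → (31,21,-35)
ρ-cycle length = 18 (tail of 0 descent steps not counted)

18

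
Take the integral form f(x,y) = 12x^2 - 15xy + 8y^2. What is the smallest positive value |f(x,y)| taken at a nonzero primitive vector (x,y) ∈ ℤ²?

translate: b→9 (≡-15 mod 24), so (12,-15,8)→(12,9,5)
flip: (12,9,5)→(5,-9,12)
translate: b→1 (≡-9 mod 10), so (5,-9,12)→(5,1,8)
reduced (well bottom): (5,1,8) with a≤c, −a<b≤a
well minimum = a = 5

5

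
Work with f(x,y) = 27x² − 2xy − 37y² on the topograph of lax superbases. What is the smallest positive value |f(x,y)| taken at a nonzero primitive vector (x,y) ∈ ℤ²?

descent: ρ → (-37,2,27)
descent: ρ → (27,52,-12)  [lands on river]
river: ρ → (-12,44,43)
river: ρ → (43,42,-13)
river: ρ → (-13,62,3)
river: ρ → (3,58,-53)
river: ρ → (-53,48,8)
river: ρ → (8,48,-53)
river: ρ → (-53,58,3)
river: ρ → (3,62,-13)
river: ρ → (-13,42,43)
river: ρ → (43,44,-12)
river: ρ → (-12,52,27)
river: ρ → (27,56,-8)
river: ρ → (-8,56,27)
closes: descent 2, river 14
min |a| on river = 3

3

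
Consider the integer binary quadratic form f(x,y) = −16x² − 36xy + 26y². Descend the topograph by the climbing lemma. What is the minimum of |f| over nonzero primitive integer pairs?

descent: ρ → (26,36,-16)  [lands on river]
river: ρ → (-16,28,34)
river: ρ → (34,40,-10)
river: ρ → (-10,40,34)
river: ρ → (34,28,-16)
river: ρ → (-16,36,26)
river: ρ → (26,16,-26)
river: ρ → (-26,36,16)
river: ρ → (16,28,-34)
river: ρ → (-34,40,10)
river: ρ → (10,40,-34)
river: ρ → (-34,28,16)
river: ρ → (16,36,-26)
river: ρ → (-26,16,26)
closes: descent 1, river 14
min |a| on river = 10

10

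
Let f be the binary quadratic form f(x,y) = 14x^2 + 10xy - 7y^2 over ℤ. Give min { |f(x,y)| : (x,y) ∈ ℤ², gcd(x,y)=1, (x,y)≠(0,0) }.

river: ρ → (-7,18,6)
river: ρ → (6,18,-7)
river: ρ → (-7,10,14)
river: ρ → (14,18,-3)
river: ρ → (-3,18,14)
river: ρ → (14,10,-7)
closes: descent 0, river 6
min |a| on river = 3

3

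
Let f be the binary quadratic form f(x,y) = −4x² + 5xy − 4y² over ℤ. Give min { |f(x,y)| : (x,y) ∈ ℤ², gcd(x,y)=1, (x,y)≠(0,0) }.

translate: b→3 (≡-5 mod 8), so (4,-5,4)→(4,3,3)
flip: (4,3,3)→(3,-3,4)
translate: b→3 (≡-3 mod 6), so (3,-3,4)→(3,3,4)
reduced (well bottom): (3,3,4) with a≤c, −a<b≤a
well minimum |f| = |-3| = 3 (negative-definite)

3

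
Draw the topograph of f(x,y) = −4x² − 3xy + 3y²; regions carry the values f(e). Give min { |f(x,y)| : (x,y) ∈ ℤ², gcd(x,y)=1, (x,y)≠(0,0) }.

descent: ρ → (3,3,-4)  [lands on river]
river: ρ → (-4,5,2)
river: ρ → (2,7,-1)
river: ρ → (-1,7,2)
river: ρ → (2,5,-4)
river: ρ → (-4,3,3)
closes: descent 1, river 6
min |a| on river = 1

1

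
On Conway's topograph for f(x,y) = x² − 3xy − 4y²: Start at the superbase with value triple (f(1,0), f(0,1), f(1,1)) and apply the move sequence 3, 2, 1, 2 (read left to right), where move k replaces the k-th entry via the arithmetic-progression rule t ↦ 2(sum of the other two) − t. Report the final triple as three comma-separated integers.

start (1,-4,-6) = (f(1,0),f(0,1),f(1,1))
replace slot 3: 2·(1+(-4)) − (-6) = 0 → (1,-4,0)
replace slot 2: 2·(1+0) − (-4) = 6 → (1,6,0)
replace slot 1: 2·(6+0) − 1 = 11 → (11,6,0)
replace slot 2: 2·(11+0) − 6 = 16 → (11,16,0)

11,16,0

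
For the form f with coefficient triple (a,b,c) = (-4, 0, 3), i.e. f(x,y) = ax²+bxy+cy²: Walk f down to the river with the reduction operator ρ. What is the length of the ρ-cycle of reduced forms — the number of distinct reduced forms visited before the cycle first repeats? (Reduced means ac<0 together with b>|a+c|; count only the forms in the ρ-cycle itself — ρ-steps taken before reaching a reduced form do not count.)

D = 48, ⌊√D⌋ = 6
descent: ρ → (3,6,-1)  [lands on river]
river: ρ → (-1,6,3)
ρ-cycle length = 2 (tail of 1 descent step not counted)

2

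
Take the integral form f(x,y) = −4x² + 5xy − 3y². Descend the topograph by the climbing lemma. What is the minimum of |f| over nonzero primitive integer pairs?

translate: b→3 (≡-5 mod 8), so (4,-5,3)→(4,3,2)
flip: (4,3,2)→(2,-3,4)
translate: b→1 (≡-3 mod 4), so (2,-3,4)→(2,1,3)
reduced (well bottom): (2,1,3) with a≤c, −a<b≤a
well minimum |f| = |-2| = 2 (negative-definite)

2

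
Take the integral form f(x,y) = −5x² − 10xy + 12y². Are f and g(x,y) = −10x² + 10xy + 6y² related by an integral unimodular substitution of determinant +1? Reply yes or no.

D₁ = 340, D₂ = 340
river cycle of f (length 14): (12, 10, -5), (-5, 10, 12), (12, 14, -3), (-3, 16, 7), (7, 12, -7), (-7, 16, 3), (3, 14, -12), (-12, 10, 5), (5, 10, -12), (-12, 14, 3), … (4 more)
river cycle of g (length 6): (6, 14, -6), (-6, 10, 10), (10, 10, -6), (-6, 14, 6), (6, 10, -10), (-10, 10, 6)
cycles differ ⇒ inequivalent

no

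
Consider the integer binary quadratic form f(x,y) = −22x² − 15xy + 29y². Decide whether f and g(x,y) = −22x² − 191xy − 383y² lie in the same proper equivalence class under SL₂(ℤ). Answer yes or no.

D₁ = 2777, D₂ = 2777
river cycle of f (length 18): (29, 15, -22), (-22, 29, 22), (22, 15, -29), (-29, 43, 8), (8, 37, -44), (-44, 51, 1), (1, 51, -44), (-44, 37, 8), (8, 43, -29), (-29, 15, 22), … (8 more)
river cycle of g (length 18): (-22, 29, 22), (22, 15, -29), (-29, 43, 8), (8, 37, -44), (-44, 51, 1), (1, 51, -44), (-44, 37, 8), (8, 43, -29), (-29, 15, 22), (22, 29, -22), … (8 more)
cycles coincide ⇒ equivalent

yes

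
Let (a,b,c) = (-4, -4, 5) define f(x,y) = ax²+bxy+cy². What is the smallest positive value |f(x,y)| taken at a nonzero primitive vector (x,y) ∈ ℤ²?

descent: ρ → (5,4,-4)  [lands on river]
river: ρ → (-4,4,5)
river: ρ → (5,6,-3)
river: ρ → (-3,6,5)
closes: descent 1, river 4
min |a| on river = 3

3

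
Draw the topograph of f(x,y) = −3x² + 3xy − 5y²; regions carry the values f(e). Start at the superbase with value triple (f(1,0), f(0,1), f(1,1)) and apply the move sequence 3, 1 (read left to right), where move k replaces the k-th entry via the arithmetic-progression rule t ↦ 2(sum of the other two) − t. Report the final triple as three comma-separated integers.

start (-3,-5,-5) = (f(1,0),f(0,1),f(1,1))
replace slot 3: 2·((-3)+(-5)) − (-5) = -11 → (-3,-5,-11)
replace slot 1: 2·((-5)+(-11)) − (-3) = -29 → (-29,-5,-11)

-29,-5,-11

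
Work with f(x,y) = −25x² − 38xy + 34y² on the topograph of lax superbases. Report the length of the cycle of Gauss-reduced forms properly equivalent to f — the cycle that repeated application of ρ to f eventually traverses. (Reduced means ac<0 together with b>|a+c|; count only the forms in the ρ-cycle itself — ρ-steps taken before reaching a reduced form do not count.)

D = 4844, ⌊√D⌋ = 69
descent: ρ → (34,38,-25)  [lands on river]
river: ρ → (-25,62,10)
river: ρ → (10,58,-37)
river: ρ → (-37,16,31)
river: ρ → (31,46,-22)
river: ρ → (-22,42,35)
river: ρ → (35,28,-29)
river: ρ → (-29,30,34)
ρ-cycle length = 8 (tail of 1 descent step not counted)

8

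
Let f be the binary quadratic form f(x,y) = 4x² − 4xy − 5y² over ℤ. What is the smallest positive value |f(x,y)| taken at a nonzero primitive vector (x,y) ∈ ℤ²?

descent: ρ → (-5,4,4)  [lands on river]
river: ρ → (4,4,-5)
river: ρ → (-5,6,3)
river: ρ → (3,6,-5)
closes: descent 1, river 4
min |a| on river = 3

3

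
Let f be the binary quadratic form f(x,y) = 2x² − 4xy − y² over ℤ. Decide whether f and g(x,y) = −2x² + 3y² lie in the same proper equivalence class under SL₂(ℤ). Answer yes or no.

D₁ = 24, D₂ = 24
river cycle of f (length 2): (-1, 4, 2), (2, 4, -1)
river cycle of g (length 2): (-2, 4, 1), (1, 4, -2)
cycles differ ⇒ inequivalent

no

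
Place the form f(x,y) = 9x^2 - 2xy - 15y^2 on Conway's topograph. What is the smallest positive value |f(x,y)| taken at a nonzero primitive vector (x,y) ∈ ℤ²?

descent: ρ → (-15,2,9)
descent: ρ → (9,16,-8)  [lands on river]
river: ρ → (-8,16,9)
river: ρ → (9,20,-4)
river: ρ → (-4,20,9)
closes: descent 2, river 4
min |a| on river = 4

4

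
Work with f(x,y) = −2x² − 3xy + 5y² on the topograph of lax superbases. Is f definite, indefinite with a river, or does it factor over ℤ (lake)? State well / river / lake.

D = b²−4ac = (-3)² − 4·(-2)·5 = 49
D = 7² is a perfect square ⇒ form factors over ℤ ⇒ lakes

lake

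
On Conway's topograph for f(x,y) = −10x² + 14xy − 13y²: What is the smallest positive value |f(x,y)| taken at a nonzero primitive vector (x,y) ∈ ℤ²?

translate: b→6 (≡-14 mod 20), so (10,-14,13)→(10,6,9)
flip: (10,6,9)→(9,-6,10)
reduced (well bottom): (9,-6,10) with a≤c, −a<b≤a
well minimum |f| = |-9| = 9 (negative-definite)

9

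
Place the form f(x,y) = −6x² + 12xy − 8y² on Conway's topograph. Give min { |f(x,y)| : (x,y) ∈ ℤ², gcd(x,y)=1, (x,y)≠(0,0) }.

translate: b→0 (≡-12 mod 12), so (6,-12,8)→(6,0,2)
flip: (6,0,2)→(2,0,6)
reduced (well bottom): (2,0,6) with a≤c, −a<b≤a
well minimum |f| = |-2| = 2 (negative-definite)

2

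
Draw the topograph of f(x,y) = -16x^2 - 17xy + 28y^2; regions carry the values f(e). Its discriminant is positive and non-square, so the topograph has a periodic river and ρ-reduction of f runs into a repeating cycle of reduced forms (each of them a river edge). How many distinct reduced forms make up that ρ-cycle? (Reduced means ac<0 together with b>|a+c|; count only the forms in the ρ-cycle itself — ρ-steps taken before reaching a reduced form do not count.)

D = 2081, ⌊√D⌋ = 45
descent: ρ → (28,17,-16)  [lands on river]
river: ρ → (-16,15,29)
river: ρ → (29,43,-2)
river: ρ → (-2,45,7)
river: ρ → (7,39,-20)
river: ρ → (-20,41,5)
river: ρ → (5,39,-28)
river: ρ → (-28,17,16)
river: ρ → (16,15,-29)
river: ρ → (-29,43,2)
river: ρ → (2,45,-7)
river: ρ → (-7,39,20)
river: ρ → (20,41,-5)
river: ρ → (-5,39,28)
ρ-cycle length = 14 (tail of 1 descent step not counted)

14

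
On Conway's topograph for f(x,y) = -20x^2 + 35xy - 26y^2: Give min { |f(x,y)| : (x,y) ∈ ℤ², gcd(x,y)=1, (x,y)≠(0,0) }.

translate: b→5 (≡-35 mod 40), so (20,-35,26)→(20,5,11)
flip: (20,5,11)→(11,-5,20)
reduced (well bottom): (11,-5,20) with a≤c, −a<b≤a
well minimum |f| = |-11| = 11 (negative-definite)

11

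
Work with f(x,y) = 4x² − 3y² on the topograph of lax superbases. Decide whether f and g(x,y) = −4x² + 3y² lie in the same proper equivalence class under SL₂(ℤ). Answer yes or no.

D₁ = 48, D₂ = 48
river cycle of f (length 2): (-3, 6, 1), (1, 6, -3)
river cycle of g (length 2): (3, 6, -1), (-1, 6, 3)
cycles differ ⇒ inequivalent

no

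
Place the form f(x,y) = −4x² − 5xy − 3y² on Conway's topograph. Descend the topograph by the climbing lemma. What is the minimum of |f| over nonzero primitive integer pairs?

translate: b→-3 (≡5 mod 8), so (4,5,3)→(4,-3,2)
flip: (4,-3,2)→(2,3,4)
translate: b→-1 (≡3 mod 4), so (2,3,4)→(2,-1,3)
reduced (well bottom): (2,-1,3) with a≤c, −a<b≤a
well minimum |f| = |-2| = 2 (negative-definite)

2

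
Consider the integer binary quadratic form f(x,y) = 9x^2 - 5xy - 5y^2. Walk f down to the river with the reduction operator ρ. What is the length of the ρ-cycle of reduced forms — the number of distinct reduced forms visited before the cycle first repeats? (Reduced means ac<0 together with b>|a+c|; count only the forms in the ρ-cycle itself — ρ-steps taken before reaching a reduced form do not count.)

D = 205, ⌊√D⌋ = 14
descent: ρ → (-5,5,9)  [lands on river]
river: ρ → (9,13,-1)
river: ρ → (-1,13,9)
river: ρ → (9,5,-5)
ρ-cycle length = 4 (tail of 1 descent step not counted)

4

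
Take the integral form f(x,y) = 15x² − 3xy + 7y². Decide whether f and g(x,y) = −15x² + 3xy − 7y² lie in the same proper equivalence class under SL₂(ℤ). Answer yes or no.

D₁ = -411, D₂ = -411
f: flip: (15,-3,7)→(7,3,15)
f: reduced (well bottom): (7,3,15) with a≤c, −a<b≤a
g is negative-definite; reduce −g:
−g: flip: (15,-3,7)→(7,3,15)
−g: reduced (well bottom): (7,3,15) with a≤c, −a<b≤a
flip sign back: reduced form of g is (-7,-3,-15)
reduced forms (7, 3, 15) vs (-7, -3, -15) ⇒ inequivalent

no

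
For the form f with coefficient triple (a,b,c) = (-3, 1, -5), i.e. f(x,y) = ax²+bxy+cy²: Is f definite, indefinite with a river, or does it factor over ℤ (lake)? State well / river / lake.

D = b²−4ac = 1² − 4·(-3)·(-5) = -59
D < 0 ⇒ definite ⇒ every region one sign ⇒ single well

well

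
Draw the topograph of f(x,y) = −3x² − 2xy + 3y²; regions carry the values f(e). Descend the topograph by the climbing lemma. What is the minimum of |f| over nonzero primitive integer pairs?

descent: ρ → (3,2,-3)  [lands on river]
river: ρ → (-3,4,2)
river: ρ → (2,4,-3)
river: ρ → (-3,2,3)
river: ρ → (3,4,-2)
river: ρ → (-2,4,3)
closes: descent 1, river 6
min |a| on river = 2

2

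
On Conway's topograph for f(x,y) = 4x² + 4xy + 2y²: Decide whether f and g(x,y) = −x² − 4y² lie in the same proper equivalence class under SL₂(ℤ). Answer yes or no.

D₁ = -16, D₂ = -16
f: flip: (4,4,2)→(2,-4,4)
f: translate: b→0 (≡-4 mod 4), so (2,-4,4)→(2,0,2)
f: reduced (well bottom): (2,0,2) with a≤c, −a<b≤a
g is negative-definite; reduce −g:
−g: reduced (well bottom): (1,0,4) with a≤c, −a<b≤a
flip sign back: reduced form of g is (-1,0,-4)
reduced forms (2, 0, 2) vs (-1, 0, -4) ⇒ inequivalent

no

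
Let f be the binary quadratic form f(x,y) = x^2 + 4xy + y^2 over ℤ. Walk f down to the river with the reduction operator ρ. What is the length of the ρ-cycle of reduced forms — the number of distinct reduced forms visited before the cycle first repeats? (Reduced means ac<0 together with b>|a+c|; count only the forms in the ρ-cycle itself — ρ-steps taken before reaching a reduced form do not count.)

D = 12, ⌊√D⌋ = 3
descent: ρ → (1,2,-2)  [lands on river]
river: ρ → (-2,2,1)
ρ-cycle length = 2 (tail of 1 descent step not counted)

2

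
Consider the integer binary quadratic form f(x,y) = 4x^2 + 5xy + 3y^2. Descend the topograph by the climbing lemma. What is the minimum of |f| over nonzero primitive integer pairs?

translate: b→-3 (≡5 mod 8), so (4,5,3)→(4,-3,2)
flip: (4,-3,2)→(2,3,4)
translate: b→-1 (≡3 mod 4), so (2,3,4)→(2,-1,3)
reduced (well bottom): (2,-1,3) with a≤c, −a<b≤a
well minimum = a = 2

2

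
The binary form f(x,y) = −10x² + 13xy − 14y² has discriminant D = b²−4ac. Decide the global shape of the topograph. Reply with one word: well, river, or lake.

D = b²−4ac = 13² − 4·(-10)·(-14) = -391
D < 0 ⇒ definite ⇒ every region one sign ⇒ single well

well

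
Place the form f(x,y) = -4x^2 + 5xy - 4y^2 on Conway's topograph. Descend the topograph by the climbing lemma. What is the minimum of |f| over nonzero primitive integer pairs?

translate: b→3 (≡-5 mod 8), so (4,-5,4)→(4,3,3)
flip: (4,3,3)→(3,-3,4)
translate: b→3 (≡-3 mod 6), so (3,-3,4)→(3,3,4)
reduced (well bottom): (3,3,4) with a≤c, −a<b≤a
well minimum |f| = |-3| = 3 (negative-definite)

3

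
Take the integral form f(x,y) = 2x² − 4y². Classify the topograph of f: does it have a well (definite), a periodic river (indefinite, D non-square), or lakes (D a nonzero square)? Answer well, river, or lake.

D = b²−4ac = 0² − 4·2·(-4) = 32
D > 0 non-square ⇒ indefinite ⇒ periodic river

river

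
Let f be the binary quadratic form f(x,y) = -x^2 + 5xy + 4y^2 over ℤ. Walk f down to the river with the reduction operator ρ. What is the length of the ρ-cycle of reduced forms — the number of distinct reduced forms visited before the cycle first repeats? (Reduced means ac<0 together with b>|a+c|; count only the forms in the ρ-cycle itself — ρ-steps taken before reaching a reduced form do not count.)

D = 41, ⌊√D⌋ = 6
river: ρ → (4,3,-2)
river: ρ → (-2,5,2)
river: ρ → (2,3,-4)
river: ρ → (-4,5,1)
river: ρ → (1,5,-4)
river: ρ → (-4,3,2)
river: ρ → (2,5,-2)
river: ρ → (-2,3,4)
river: ρ → (4,5,-1)
river: ρ → (-1,5,4)
ρ-cycle length = 10 (tail of 0 descent steps not counted)

10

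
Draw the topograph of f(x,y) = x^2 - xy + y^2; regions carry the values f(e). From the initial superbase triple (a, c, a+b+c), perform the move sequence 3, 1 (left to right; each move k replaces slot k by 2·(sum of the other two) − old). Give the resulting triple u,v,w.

start (1,1,1) = (f(1,0),f(0,1),f(1,1))
replace slot 3: 2·(1+1) − 1 = 3 → (1,1,3)
replace slot 1: 2·(1+3) − 1 = 7 → (7,1,3)

7,1,3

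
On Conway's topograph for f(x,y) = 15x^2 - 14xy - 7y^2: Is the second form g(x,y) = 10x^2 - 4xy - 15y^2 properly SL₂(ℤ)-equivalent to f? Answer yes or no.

D₁ = 616, D₂ = 616
river cycle of f (length 10): (-7, 14, 15), (15, 16, -6), (-6, 20, 9), (9, 16, -10), (-10, 24, 1), (1, 24, -10), (-10, 16, 9), (9, 20, -6), (-6, 16, 15), (15, 14, -7)
river cycle of g (length 10): (10, 16, -9), (-9, 20, 6), (6, 16, -15), (-15, 14, 7), (7, 14, -15), (-15, 16, 6), (6, 20, -9), (-9, 16, 10), (10, 24, -1), (-1, 24, 10)
cycles differ ⇒ inequivalent

no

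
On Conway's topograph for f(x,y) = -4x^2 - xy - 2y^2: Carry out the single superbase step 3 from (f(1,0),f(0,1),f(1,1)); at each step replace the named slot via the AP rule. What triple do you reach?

start (-4,-2,-7) = (f(1,0),f(0,1),f(1,1))
replace slot 3: 2·((-4)+(-2)) − (-7) = -5 → (-4,-2,-5)

-4,-2,-5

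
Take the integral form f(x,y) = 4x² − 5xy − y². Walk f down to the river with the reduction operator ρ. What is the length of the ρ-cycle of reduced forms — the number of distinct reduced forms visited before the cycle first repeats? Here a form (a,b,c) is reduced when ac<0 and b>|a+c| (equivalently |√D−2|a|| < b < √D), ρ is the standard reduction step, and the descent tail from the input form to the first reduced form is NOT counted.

D = 41, ⌊√D⌋ = 6
descent: ρ → (-1,5,4)  [lands on river]
river: ρ → (4,3,-2)
river: ρ → (-2,5,2)
river: ρ → (2,3,-4)
river: ρ → (-4,5,1)
river: ρ → (1,5,-4)
river: ρ → (-4,3,2)
river: ρ → (2,5,-2)
river: ρ → (-2,3,4)
river: ρ → (4,5,-1)
ρ-cycle length = 10 (tail of 1 descent step not counted)

10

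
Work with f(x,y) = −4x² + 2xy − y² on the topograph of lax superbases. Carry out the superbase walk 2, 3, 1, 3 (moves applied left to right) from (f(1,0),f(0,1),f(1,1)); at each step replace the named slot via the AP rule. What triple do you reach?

start (-4,-1,-3) = (f(1,0),f(0,1),f(1,1))
replace slot 2: 2·((-4)+(-3)) − (-1) = -13 → (-4,-13,-3)
replace slot 3: 2·((-4)+(-13)) − (-3) = -31 → (-4,-13,-31)
replace slot 1: 2·((-13)+(-31)) − (-4) = -84 → (-84,-13,-31)
replace slot 3: 2·((-84)+(-13)) − (-31) = -163 → (-84,-13,-163)

-84,-13,-163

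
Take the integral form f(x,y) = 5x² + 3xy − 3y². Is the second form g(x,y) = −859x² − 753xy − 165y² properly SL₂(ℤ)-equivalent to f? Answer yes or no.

D₁ = 69, D₂ = 69
river cycle of f (length 4): (-3, 3, 5), (5, 7, -1), (-1, 7, 5), (5, 3, -3)
river cycle of g (length 4): (-1, 7, 5), (5, 3, -3), (-3, 3, 5), (5, 7, -1)
cycles coincide ⇒ equivalent

yes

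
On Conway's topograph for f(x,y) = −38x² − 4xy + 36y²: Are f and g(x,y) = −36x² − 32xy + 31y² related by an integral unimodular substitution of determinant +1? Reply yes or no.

D₁ = 5488, D₂ = 5488
river cycle of f (length 16): (36, 4, -38), (-38, 72, 2), (2, 72, -38), (-38, 4, 36), (36, 68, -6), (-6, 64, 58), (58, 52, -12), (-12, 68, 18), (18, 40, -54), (-54, 68, 4), … (6 more)
river cycle of g (length 32): (31, 32, -36), (-36, 40, 27), (27, 68, -8), (-8, 60, 59), (59, 58, -9), (-9, 68, 24), (24, 28, -49), (-49, 70, 3), (3, 74, -1), (-1, 74, 3), … (22 more)
cycles differ ⇒ inequivalent

no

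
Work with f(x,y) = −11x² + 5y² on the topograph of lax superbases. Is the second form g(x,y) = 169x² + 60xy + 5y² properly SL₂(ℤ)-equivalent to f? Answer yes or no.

D₁ = 220, D₂ = 220
river cycle of f (length 4): (5, 10, -6), (-6, 14, 1), (1, 14, -6), (-6, 10, 5)
river cycle of g (length 4): (5, 10, -6), (-6, 14, 1), (1, 14, -6), (-6, 10, 5)
cycles coincide ⇒ equivalent

yes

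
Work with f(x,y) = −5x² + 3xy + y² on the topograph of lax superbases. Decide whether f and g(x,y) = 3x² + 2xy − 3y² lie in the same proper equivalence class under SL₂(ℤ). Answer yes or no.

D₁ = 29, D₂ = 40
discriminants differ ⇒ not SL₂(ℤ)-equivalent

no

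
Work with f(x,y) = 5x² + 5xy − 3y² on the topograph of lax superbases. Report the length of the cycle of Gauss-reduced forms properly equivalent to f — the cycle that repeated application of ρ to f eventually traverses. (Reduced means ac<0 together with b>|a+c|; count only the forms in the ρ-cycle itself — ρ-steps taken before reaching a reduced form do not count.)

D = 85, ⌊√D⌋ = 9
river: ρ → (-3,7,3)
river: ρ → (3,5,-5)
river: ρ → (-5,5,3)
river: ρ → (3,7,-3)
river: ρ → (-3,5,5)
river: ρ → (5,5,-3)
ρ-cycle length = 6 (tail of 0 descent steps not counted)

6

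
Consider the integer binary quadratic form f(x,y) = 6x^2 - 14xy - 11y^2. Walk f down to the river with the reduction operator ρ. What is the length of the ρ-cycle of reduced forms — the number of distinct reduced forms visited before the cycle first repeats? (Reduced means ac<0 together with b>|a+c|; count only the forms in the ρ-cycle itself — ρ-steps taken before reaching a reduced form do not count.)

D = 460, ⌊√D⌋ = 21
descent: ρ → (-11,14,6)  [lands on river]
river: ρ → (6,10,-15)
river: ρ → (-15,20,1)
river: ρ → (1,20,-15)
river: ρ → (-15,10,6)
river: ρ → (6,14,-11)
river: ρ → (-11,8,9)
river: ρ → (9,10,-10)
river: ρ → (-10,10,9)
river: ρ → (9,8,-11)
ρ-cycle length = 10 (tail of 1 descent step not counted)

10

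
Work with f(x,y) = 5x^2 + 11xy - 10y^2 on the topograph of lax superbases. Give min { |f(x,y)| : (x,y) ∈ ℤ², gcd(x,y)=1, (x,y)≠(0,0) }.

river: ρ → (-10,9,6)
river: ρ → (6,15,-4)
river: ρ → (-4,17,2)
river: ρ → (2,15,-12)
river: ρ → (-12,9,5)
river: ρ → (5,11,-10)
closes: descent 0, river 6
min |a| on river = 2

2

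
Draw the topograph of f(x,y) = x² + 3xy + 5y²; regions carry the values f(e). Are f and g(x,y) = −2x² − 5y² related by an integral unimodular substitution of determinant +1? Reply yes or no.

D₁ = -11, D₂ = -40
discriminants differ ⇒ not SL₂(ℤ)-equivalent

no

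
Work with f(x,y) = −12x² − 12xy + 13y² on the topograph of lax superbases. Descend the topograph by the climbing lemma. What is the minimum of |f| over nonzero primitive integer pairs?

descent: ρ → (13,12,-12)  [lands on river]
river: ρ → (-12,12,13)
river: ρ → (13,14,-11)
river: ρ → (-11,8,16)
river: ρ → (16,24,-3)
river: ρ → (-3,24,16)
river: ρ → (16,8,-11)
river: ρ → (-11,14,13)
closes: descent 1, river 8
min |a| on river = 3

3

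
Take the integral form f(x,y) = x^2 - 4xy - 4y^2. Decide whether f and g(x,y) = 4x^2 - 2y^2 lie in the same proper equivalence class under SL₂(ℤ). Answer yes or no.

D₁ = 32, D₂ = 32
river cycle of f (length 2): (-4, 4, 1), (1, 4, -4)
river cycle of g (length 2): (-2, 4, 2), (2, 4, -2)
cycles differ ⇒ inequivalent

no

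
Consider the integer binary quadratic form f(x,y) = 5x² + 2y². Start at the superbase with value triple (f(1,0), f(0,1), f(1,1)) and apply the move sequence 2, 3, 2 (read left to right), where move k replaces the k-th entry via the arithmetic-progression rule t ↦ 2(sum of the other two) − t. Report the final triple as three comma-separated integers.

start (5,2,7) = (f(1,0),f(0,1),f(1,1))
replace slot 2: 2·(5+7) − 2 = 22 → (5,22,7)
replace slot 3: 2·(5+22) − 7 = 47 → (5,22,47)
replace slot 2: 2·(5+47) − 22 = 82 → (5,82,47)

5,82,47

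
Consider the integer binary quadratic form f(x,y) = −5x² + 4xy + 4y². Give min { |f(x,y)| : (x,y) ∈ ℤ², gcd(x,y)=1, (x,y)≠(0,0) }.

river: ρ → (4,4,-5)
river: ρ → (-5,6,3)
river: ρ → (3,6,-5)
river: ρ → (-5,4,4)
closes: descent 0, river 4
min |a| on river = 3

3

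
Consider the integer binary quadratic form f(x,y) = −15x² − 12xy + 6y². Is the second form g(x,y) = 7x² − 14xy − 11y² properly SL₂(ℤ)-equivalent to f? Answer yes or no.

D₁ = 504, D₂ = 504
river cycle of f (length 4): (6, 12, -15), (-15, 18, 3), (3, 18, -15), (-15, 12, 6)
river cycle of g (length 10): (-11, 14, 7), (7, 14, -11), (-11, 8, 10), (10, 12, -9), (-9, 6, 13), (13, 20, -2), (-2, 20, 13), (13, 6, -9), (-9, 12, 10), (10, 8, -11)
cycles differ ⇒ inequivalent

no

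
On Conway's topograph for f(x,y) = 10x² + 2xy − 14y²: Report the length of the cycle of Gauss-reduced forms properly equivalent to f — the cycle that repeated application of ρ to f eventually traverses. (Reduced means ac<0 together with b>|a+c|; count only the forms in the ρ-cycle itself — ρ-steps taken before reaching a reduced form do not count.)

D = 564, ⌊√D⌋ = 23
descent: ρ → (-14,-2,10)
descent: ρ → (10,22,-2)  [lands on river]
river: ρ → (-2,22,10)
river: ρ → (10,18,-6)
river: ρ → (-6,18,10)
ρ-cycle length = 4 (tail of 2 descent steps not counted)

4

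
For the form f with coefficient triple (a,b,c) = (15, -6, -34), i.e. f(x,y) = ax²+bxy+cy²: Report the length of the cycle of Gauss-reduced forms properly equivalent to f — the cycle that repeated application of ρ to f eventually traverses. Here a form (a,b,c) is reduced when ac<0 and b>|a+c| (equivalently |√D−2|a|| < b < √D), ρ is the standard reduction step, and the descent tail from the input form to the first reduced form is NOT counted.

D = 2076, ⌊√D⌋ = 45
descent: ρ → (-34,6,15)
descent: ρ → (15,24,-25)  [lands on river]
river: ρ → (-25,26,14)
river: ρ → (14,30,-21)
river: ρ → (-21,12,23)
river: ρ → (23,34,-10)
river: ρ → (-10,26,35)
river: ρ → (35,44,-1)
river: ρ → (-1,44,35)
river: ρ → (35,26,-10)
river: ρ → (-10,34,23)
river: ρ → (23,12,-21)
river: ρ → (-21,30,14)
river: ρ → (14,26,-25)
river: ρ → (-25,24,15)
river: ρ → (15,36,-13)
river: ρ → (-13,42,6)
river: ρ → (6,42,-13)
river: ρ → (-13,36,15)
ρ-cycle length = 18 (tail of 2 descent steps not counted)

18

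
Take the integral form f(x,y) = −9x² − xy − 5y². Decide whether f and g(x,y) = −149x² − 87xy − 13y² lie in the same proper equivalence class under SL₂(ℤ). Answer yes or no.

D₁ = -179, D₂ = -179
f is negative-definite; reduce −f:
−f: flip: (9,1,5)→(5,-1,9)
−f: reduced (well bottom): (5,-1,9) with a≤c, −a<b≤a
flip sign back: reduced form of f is (-5,1,-9)
g is negative-definite; reduce −g:
−g: flip: (149,87,13)→(13,-87,149)
−g: translate: b→-9 (≡-87 mod 26), so (13,-87,149)→(13,-9,5)
−g: flip: (13,-9,5)→(5,9,13)
−g: translate: b→-1 (≡9 mod 10), so (5,9,13)→(5,-1,9)
−g: reduced (well bottom): (5,-1,9) with a≤c, −a<b≤a
flip sign back: reduced form of g is (-5,1,-9)
reduced forms (-5, 1, -9) vs (-5, 1, -9) ⇒ equivalent

yes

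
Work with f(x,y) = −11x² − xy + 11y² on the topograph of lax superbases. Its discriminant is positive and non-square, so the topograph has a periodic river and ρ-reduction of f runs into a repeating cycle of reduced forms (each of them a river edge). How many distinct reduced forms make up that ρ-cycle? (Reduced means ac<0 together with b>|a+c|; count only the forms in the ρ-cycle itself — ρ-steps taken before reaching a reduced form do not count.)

D = 485, ⌊√D⌋ = 22
descent: ρ → (11,1,-11)  [lands on river]
river: ρ → (-11,21,1)
river: ρ → (1,21,-11)
river: ρ → (-11,1,11)
river: ρ → (11,21,-1)
river: ρ → (-1,21,11)
ρ-cycle length = 6 (tail of 1 descent step not counted)

6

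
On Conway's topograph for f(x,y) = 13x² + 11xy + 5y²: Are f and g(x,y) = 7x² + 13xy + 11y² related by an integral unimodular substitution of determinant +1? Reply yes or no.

D₁ = -139, D₂ = -139
f: flip: (13,11,5)→(5,-11,13)
f: translate: b→-1 (≡-11 mod 10), so (5,-11,13)→(5,-1,7)
f: reduced (well bottom): (5,-1,7) with a≤c, −a<b≤a
g: translate: b→-1 (≡13 mod 14), so (7,13,11)→(7,-1,5)
g: flip: (7,-1,5)→(5,1,7)
g: reduced (well bottom): (5,1,7) with a≤c, −a<b≤a
reduced forms (5, -1, 7) vs (5, 1, 7) ⇒ inequivalent

no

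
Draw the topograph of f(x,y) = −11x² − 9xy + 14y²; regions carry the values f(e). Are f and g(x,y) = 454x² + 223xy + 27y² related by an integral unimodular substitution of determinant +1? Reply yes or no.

D₁ = 697, D₂ = 697
river cycle of f (length 18): (14, 9, -11), (-11, 13, 12), (12, 11, -12), (-12, 13, 11), (11, 9, -14), (-14, 19, 6), (6, 17, -17), (-17, 17, 6), (6, 19, -14), (-14, 9, 11), … (8 more)
river cycle of g (length 18): (-6, 19, 14), (14, 9, -11), (-11, 13, 12), (12, 11, -12), (-12, 13, 11), (11, 9, -14), (-14, 19, 6), (6, 17, -17), (-17, 17, 6), (6, 19, -14), … (8 more)
cycles coincide ⇒ equivalent

yes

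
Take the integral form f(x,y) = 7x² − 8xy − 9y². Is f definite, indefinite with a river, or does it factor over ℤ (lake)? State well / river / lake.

D = b²−4ac = (-8)² − 4·7·(-9) = 316
D > 0 non-square ⇒ indefinite ⇒ periodic river

river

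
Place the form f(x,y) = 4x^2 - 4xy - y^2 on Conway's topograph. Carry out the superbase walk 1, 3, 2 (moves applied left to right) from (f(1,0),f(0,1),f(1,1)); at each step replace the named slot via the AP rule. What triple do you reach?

start (4,-1,-1) = (f(1,0),f(0,1),f(1,1))
replace slot 1: 2·((-1)+(-1)) − 4 = -8 → (-8,-1,-1)
replace slot 3: 2·((-8)+(-1)) − (-1) = -17 → (-8,-1,-17)
replace slot 2: 2·((-8)+(-17)) − (-1) = -49 → (-8,-49,-17)

-8,-49,-17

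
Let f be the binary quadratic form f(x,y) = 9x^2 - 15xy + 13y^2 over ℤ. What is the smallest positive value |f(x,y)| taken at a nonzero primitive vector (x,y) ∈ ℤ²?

translate: b→3 (≡-15 mod 18), so (9,-15,13)→(9,3,7)
flip: (9,3,7)→(7,-3,9)
reduced (well bottom): (7,-3,9) with a≤c, −a<b≤a
well minimum = a = 7

7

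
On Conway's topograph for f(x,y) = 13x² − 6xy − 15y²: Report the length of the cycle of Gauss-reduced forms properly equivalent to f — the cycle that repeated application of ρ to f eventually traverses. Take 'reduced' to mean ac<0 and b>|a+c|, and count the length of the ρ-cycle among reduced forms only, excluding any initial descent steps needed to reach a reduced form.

D = 816, ⌊√D⌋ = 28
descent: ρ → (-15,6,13)  [lands on river]
river: ρ → (13,20,-8)
river: ρ → (-8,28,1)
river: ρ → (1,28,-8)
river: ρ → (-8,20,13)
river: ρ → (13,6,-15)
river: ρ → (-15,24,4)
river: ρ → (4,24,-15)
ρ-cycle length = 8 (tail of 1 descent step not counted)

8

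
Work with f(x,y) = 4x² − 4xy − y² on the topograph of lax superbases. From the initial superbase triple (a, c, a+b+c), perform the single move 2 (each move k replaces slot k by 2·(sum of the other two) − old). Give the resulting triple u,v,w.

start (4,-1,-1) = (f(1,0),f(0,1),f(1,1))
replace slot 2: 2·(4+(-1)) − (-1) = 7 → (4,7,-1)

4,7,-1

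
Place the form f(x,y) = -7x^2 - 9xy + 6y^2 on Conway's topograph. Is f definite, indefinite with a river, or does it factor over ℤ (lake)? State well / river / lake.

D = b²−4ac = (-9)² − 4·(-7)·6 = 249
D > 0 non-square ⇒ indefinite ⇒ periodic river

river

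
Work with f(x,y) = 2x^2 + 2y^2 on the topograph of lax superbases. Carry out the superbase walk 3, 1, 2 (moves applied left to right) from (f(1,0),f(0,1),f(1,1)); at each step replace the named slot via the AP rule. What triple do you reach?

start (2,2,4) = (f(1,0),f(0,1),f(1,1))
replace slot 3: 2·(2+2) − 4 = 4 → (2,2,4)
replace slot 1: 2·(2+4) − 2 = 10 → (10,2,4)
replace slot 2: 2·(10+4) − 2 = 26 → (10,26,4)

10,26,4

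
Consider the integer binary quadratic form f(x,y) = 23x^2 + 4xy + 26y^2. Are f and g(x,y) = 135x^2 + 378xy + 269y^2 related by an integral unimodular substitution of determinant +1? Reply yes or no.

D₁ = -2376, D₂ = -2376
f: reduced (well bottom): (23,4,26) with a≤c, −a<b≤a
g: translate: b→108 (≡378 mod 270), so (135,378,269)→(135,108,26)
g: flip: (135,108,26)→(26,-108,135)
g: translate: b→-4 (≡-108 mod 52), so (26,-108,135)→(26,-4,23)
g: flip: (26,-4,23)→(23,4,26)
g: reduced (well bottom): (23,4,26) with a≤c, −a<b≤a
reduced forms (23, 4, 26) vs (23, 4, 26) ⇒ equivalent

yes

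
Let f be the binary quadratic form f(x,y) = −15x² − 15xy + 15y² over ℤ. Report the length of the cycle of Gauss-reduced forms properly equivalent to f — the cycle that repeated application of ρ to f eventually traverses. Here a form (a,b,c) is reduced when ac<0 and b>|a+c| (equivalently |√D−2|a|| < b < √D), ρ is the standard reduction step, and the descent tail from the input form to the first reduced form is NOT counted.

D = 1125, ⌊√D⌋ = 33
descent: ρ → (15,15,-15)  [lands on river]
river: ρ → (-15,15,15)
ρ-cycle length = 2 (tail of 1 descent step not counted)

2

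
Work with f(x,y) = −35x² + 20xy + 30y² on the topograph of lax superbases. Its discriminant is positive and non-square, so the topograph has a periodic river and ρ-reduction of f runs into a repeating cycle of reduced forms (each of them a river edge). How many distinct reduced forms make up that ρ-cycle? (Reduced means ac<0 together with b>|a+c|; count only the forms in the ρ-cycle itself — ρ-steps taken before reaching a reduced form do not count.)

D = 4600, ⌊√D⌋ = 67
river: ρ → (30,40,-25)
river: ρ → (-25,60,10)
river: ρ → (10,60,-25)
river: ρ → (-25,40,30)
river: ρ → (30,20,-35)
river: ρ → (-35,50,15)
river: ρ → (15,40,-50)
river: ρ → (-50,60,5)
river: ρ → (5,60,-50)
river: ρ → (-50,40,15)
river: ρ → (15,50,-35)
river: ρ → (-35,20,30)
ρ-cycle length = 12 (tail of 0 descent steps not counted)

12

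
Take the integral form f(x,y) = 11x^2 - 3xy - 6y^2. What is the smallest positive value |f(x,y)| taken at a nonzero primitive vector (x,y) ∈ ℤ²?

descent: ρ → (-6,15,2)  [lands on river]
river: ρ → (2,13,-13)
river: ρ → (-13,13,2)
river: ρ → (2,15,-6)
river: ρ → (-6,9,8)
river: ρ → (8,7,-7)
river: ρ → (-7,7,8)
river: ρ → (8,9,-6)
closes: descent 1, river 8
min |a| on river = 2

2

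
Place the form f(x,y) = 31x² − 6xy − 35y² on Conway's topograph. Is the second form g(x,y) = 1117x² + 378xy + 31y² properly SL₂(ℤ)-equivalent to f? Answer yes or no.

D₁ = 4376, D₂ = 4376
river cycle of f (length 30): (-35, 6, 31), (31, 56, -10), (-10, 64, 7), (7, 62, -19), (-19, 52, 22), (22, 36, -35), (-35, 34, 23), (23, 58, -11), (-11, 52, 38), (38, 24, -25), … (20 more)
river cycle of g (length 30): (31, 56, -10), (-10, 64, 7), (7, 62, -19), (-19, 52, 22), (22, 36, -35), (-35, 34, 23), (23, 58, -11), (-11, 52, 38), (38, 24, -25), (-25, 26, 37), … (20 more)
cycles coincide ⇒ equivalent

yes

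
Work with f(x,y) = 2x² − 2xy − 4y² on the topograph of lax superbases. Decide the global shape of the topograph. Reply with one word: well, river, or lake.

D = b²−4ac = (-2)² − 4·2·(-4) = 36
D = 6² is a perfect square ⇒ form factors over ℤ ⇒ lakes

lake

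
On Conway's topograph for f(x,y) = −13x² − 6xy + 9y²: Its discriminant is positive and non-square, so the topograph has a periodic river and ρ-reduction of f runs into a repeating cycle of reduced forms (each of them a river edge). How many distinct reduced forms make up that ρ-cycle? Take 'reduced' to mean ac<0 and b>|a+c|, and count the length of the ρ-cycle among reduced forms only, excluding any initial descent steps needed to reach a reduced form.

D = 504, ⌊√D⌋ = 22
descent: ρ → (9,6,-13)  [lands on river]
river: ρ → (-13,20,2)
river: ρ → (2,20,-13)
river: ρ → (-13,6,9)
river: ρ → (9,12,-10)
river: ρ → (-10,8,11)
river: ρ → (11,14,-7)
river: ρ → (-7,14,11)
river: ρ → (11,8,-10)
river: ρ → (-10,12,9)
ρ-cycle length = 10 (tail of 1 descent step not counted)

10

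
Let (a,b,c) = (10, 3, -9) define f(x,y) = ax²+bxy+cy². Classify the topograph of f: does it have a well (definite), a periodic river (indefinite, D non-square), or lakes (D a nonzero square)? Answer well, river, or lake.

D = b²−4ac = 3² − 4·10·(-9) = 369
D > 0 non-square ⇒ indefinite ⇒ periodic river

river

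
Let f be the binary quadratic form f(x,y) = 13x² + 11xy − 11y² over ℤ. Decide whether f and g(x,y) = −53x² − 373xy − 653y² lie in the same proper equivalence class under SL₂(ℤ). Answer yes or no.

D₁ = 693, D₂ = 693
river cycle of f (length 6): (-11, 11, 13), (13, 15, -9), (-9, 21, 7), (7, 21, -9), (-9, 15, 13), (13, 11, -11)
river cycle of g (length 6): (-9, 21, 7), (7, 21, -9), (-9, 15, 13), (13, 11, -11), (-11, 11, 13), (13, 15, -9)
cycles coincide ⇒ equivalent

yes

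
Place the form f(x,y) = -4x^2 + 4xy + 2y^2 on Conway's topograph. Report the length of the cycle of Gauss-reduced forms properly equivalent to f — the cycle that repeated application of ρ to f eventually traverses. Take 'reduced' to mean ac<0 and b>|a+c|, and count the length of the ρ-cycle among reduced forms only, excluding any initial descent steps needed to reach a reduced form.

D = 48, ⌊√D⌋ = 6
river: ρ → (2,4,-4)
river: ρ → (-4,4,2)
ρ-cycle length = 2 (tail of 0 descent steps not counted)

2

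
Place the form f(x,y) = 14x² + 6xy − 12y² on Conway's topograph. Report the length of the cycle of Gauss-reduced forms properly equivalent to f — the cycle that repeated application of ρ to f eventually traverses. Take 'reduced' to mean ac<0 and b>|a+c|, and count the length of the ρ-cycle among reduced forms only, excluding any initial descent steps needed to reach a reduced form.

D = 708, ⌊√D⌋ = 26
river: ρ → (-12,18,8)
river: ρ → (8,14,-16)
river: ρ → (-16,18,6)
river: ρ → (6,18,-16)
river: ρ → (-16,14,8)
river: ρ → (8,18,-12)
river: ρ → (-12,6,14)
river: ρ → (14,22,-4)
river: ρ → (-4,26,2)
river: ρ → (2,26,-4)
river: ρ → (-4,22,14)
river: ρ → (14,6,-12)
ρ-cycle length = 12 (tail of 0 descent steps not counted)

12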